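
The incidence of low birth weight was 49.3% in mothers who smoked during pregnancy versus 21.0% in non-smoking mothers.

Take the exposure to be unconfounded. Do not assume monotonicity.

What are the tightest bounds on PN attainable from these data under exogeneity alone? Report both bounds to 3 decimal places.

0.574 ≤ PN ≤ 1.000

p₁ = 0.493, p₀ = 0.21.
Under exogeneity alone the bounds on PN are max{0,(p₁−p₀)/p₁} ≤ PN ≤ min{1,(1−p₀)/p₁}.
  lower = (p₁ − p₀)/p₁ = 0.283 / 0.493 ≈ 0.5740
  upper = min{1, (1 − p₀)/p₁} = 0.79 / 0.493 ≈ 1.6024 → capped at 1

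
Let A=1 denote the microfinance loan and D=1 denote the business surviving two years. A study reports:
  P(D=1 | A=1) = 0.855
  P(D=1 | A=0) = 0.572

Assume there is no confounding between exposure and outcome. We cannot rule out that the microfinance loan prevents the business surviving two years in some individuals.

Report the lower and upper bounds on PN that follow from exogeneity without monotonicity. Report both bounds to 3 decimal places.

0.331 ≤ PN ≤ 0.501

Let p₁ = 0.855, p₀ = 0.572.
Under exogeneity alone the bounds on PN are max{0,(p₁−p₀)/p₁} ≤ PN ≤ min{1,(1−p₀)/p₁}.
  lower = (p₁ − p₀)/p₁ = 0.283 / 0.855 ≈ 0.3310
  upper = min{1, (1 − p₀)/p₁} = 0.428 / 0.855 ≈ 0.5006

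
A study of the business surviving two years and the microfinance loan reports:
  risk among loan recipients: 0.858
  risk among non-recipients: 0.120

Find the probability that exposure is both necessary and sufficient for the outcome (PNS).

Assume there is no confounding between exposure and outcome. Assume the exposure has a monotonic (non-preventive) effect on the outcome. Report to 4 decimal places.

PNS ≈ 0.7380

Let p₁ = 0.858, p₀ = 0.12.
Under exogeneity and monotonicity, PNS = p₁ − p₀.
PNS = 0.858 − 0.12 = 0.738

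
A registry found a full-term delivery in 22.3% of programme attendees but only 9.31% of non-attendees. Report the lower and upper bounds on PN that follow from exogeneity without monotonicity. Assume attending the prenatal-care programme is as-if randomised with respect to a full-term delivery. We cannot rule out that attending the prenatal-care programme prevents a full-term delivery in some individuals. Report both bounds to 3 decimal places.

p₁ = 0.223, p₀ = 0.0931.
Under exogeneity alone the bounds on PN are max{0,(p₁−p₀)/p₁} ≤ PN ≤ min{1,(1−p₀)/p₁}.
  lower = (p₁ − p₀)/p₁ = 0.1299 / 0.223 ≈ 0.5825
  upper = min{1, (1 − p₀)/p₁} = 0.9069 / 0.223 ≈ 4.0668 → capped at 1

0.583 ≤ PN ≤ 1.000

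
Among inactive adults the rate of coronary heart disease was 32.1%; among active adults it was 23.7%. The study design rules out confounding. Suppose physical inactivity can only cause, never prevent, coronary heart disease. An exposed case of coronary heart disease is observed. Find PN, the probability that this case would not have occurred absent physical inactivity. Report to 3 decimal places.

PN ≈ 0.262

p₁ = 0.321, p₀ = 0.237.
Under exogeneity and monotonicity, PN = (p₁ − p₀) / p₁.
PN = (0.321 − 0.237) / 0.321 = 0.084 / 0.321 ≈ 0.2617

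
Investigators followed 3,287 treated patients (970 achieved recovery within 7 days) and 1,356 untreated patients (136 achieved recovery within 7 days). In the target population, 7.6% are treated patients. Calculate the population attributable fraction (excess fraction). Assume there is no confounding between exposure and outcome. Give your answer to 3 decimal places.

PAF ≈ 0.129

p₁ = P(outcome | exposed) = 970/3287 = 0.2951
p₀ = P(outcome | unexposed) = 136/1356 = 0.10029
Overall risk P(Y=1) = π·p₁ + (1−π)·p₀ = 0.076×0.2951 + 0.924×0.10029 = 0.1151.
Under exogeneity, PAF = [P(Y=1) − p₀] / P(Y=1).
PAF = (0.1151 − 0.10029) / 0.1151 ≈ 0.1286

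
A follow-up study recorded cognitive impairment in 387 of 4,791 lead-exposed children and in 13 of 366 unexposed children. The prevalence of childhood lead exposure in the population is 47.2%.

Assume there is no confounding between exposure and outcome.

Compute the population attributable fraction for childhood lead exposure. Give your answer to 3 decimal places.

PAF ≈ 0.376

p₁ = P(outcome | exposed) = 387/4791 = 0.080776
p₀ = P(outcome | unexposed) = 13/366 = 0.035519
Overall risk P(Y=1) = π·p₁ + (1−π)·p₀ = 0.472×0.080776 + 0.528×0.035519 = 0.056881.
Under exogeneity, PAF = [P(Y=1) − p₀] / P(Y=1).
PAF = (0.056881 − 0.035519) / 0.056881 ≈ 0.3755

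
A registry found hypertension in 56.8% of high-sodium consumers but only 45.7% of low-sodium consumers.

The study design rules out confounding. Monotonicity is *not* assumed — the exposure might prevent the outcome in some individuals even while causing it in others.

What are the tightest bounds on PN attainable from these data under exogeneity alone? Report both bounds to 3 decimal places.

p₁ = 0.568, p₀ = 0.457.
Under exogeneity alone the bounds on PN are max{0,(p₁−p₀)/p₁} ≤ PN ≤ min{1,(1−p₀)/p₁}.
  lower = (p₁ − p₀)/p₁ = 0.111 / 0.568 ≈ 0.1954
  upper = min{1, (1 − p₀)/p₁} = 0.543 / 0.568 ≈ 0.9560

0.195 ≤ PN ≤ 0.956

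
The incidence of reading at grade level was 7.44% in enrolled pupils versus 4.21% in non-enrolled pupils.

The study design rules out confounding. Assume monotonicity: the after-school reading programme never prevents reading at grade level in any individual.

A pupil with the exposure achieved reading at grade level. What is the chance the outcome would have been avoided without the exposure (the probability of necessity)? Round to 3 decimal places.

p₁ = 0.0744, p₀ = 0.0421.
Under exogeneity and monotonicity, PN = (p₁ − p₀) / p₁.
PN = (0.0744 − 0.0421) / 0.0744 = 0.0323 / 0.0744 ≈ 0.4341

PN ≈ 0.434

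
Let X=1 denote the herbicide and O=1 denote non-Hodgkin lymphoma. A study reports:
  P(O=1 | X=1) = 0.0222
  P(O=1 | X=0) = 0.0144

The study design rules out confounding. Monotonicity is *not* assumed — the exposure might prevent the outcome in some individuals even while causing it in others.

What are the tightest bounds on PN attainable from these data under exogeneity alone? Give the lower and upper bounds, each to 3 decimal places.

Let p₁ = 0.0222, p₀ = 0.0144.
Under exogeneity alone the bounds on PN are max{0,(p₁−p₀)/p₁} ≤ PN ≤ min{1,(1−p₀)/p₁}.
  lower = (p₁ − p₀)/p₁ = 0.0078 / 0.0222 ≈ 0.3514
  upper = min{1, (1 − p₀)/p₁} = 0.9856 / 0.0222 ≈ 44.3964 → capped at 1

0.351 ≤ PN ≤ 1.000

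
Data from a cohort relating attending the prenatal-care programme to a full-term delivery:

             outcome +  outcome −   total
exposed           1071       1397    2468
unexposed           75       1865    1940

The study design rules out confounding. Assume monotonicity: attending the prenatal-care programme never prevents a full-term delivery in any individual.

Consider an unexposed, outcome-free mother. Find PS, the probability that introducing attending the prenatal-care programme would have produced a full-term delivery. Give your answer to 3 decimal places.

p₁ = P(outcome | exposed) = 1071/2468 = 0.43395
p₀ = P(outcome | unexposed) = 75/1940 = 0.03866
Under exogeneity and monotonicity, PS = (p₁ − p₀)/(1 − p₀).
PS = (0.43395 − 0.03866) / 0.96134 ≈ 0.4112

PS ≈ 0.411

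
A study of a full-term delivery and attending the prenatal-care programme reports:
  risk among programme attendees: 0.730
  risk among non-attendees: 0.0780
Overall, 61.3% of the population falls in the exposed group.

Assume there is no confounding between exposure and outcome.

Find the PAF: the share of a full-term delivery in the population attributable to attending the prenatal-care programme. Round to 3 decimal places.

Let p₁ = 0.73, p₀ = 0.078.
Overall risk P(Y=1) = π·p₁ + (1−π)·p₀ = 0.613×0.73 + 0.387×0.078 = 0.47768.
Under exogeneity, PAF = [P(Y=1) − p₀] / P(Y=1).
PAF = (0.47768 − 0.078) / 0.47768 ≈ 0.8367

PAF ≈ 0.837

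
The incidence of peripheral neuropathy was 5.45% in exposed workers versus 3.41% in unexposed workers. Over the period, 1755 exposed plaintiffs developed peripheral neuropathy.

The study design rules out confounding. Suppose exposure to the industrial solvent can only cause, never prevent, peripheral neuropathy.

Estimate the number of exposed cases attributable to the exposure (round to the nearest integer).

about 657 cases

p₁ = 0.0545, p₀ = 0.0341.
PN = (p₁ − p₀)/p₁ = (0.0545 − 0.0341) / 0.0545 ≈ 0.37431.
Attributable cases ≈ PN × (exposed cases) = 0.37431 × 1755 ≈ 656.92.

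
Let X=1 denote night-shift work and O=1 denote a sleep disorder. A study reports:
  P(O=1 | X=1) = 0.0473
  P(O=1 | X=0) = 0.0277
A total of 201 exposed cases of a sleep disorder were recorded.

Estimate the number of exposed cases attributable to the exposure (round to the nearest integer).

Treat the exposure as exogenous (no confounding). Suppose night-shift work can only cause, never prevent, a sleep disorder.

about 83 cases

Let p₁ = 0.0473, p₀ = 0.0277.
PN = (p₁ − p₀)/p₁ = (0.0473 − 0.0277) / 0.0473 ≈ 0.41438.
Attributable cases ≈ PN × (exposed cases) = 0.41438 × 201 ≈ 83.29.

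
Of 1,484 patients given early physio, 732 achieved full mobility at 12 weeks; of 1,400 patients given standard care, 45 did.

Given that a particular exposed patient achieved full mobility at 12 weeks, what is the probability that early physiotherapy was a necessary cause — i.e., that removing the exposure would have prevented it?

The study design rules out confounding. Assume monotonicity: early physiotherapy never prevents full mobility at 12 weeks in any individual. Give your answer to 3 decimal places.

p₁ = P(outcome | exposed) = 732/1484 = 0.49326
p₀ = P(outcome | unexposed) = 45/1400 = 0.032143
Under exogeneity and monotonicity, PN = (p₁ − p₀) / p₁.
PN = (0.49326 − 0.032143) / 0.49326 = 0.46112 / 0.49326 ≈ 0.9348

PN ≈ 0.935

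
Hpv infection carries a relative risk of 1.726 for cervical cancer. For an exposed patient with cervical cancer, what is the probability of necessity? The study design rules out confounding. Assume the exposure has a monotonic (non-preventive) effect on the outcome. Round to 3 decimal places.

Under exogeneity and monotonicity, PN = (RR − 1) / RR = 1 − 1/RR.
PN = (1.726 − 1) / 1.726 = 0.726 / 1.726 ≈ 0.4206

PN ≈ 0.421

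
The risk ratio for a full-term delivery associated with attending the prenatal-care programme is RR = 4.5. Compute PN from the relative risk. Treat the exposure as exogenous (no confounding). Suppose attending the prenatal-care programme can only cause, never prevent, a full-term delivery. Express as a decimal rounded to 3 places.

Under exogeneity and monotonicity, PN = (RR − 1) / RR = 1 − 1/RR.
PN = (4.5 − 1) / 4.5 = 3.5 / 4.5 ≈ 0.7778

PN ≈ 0.778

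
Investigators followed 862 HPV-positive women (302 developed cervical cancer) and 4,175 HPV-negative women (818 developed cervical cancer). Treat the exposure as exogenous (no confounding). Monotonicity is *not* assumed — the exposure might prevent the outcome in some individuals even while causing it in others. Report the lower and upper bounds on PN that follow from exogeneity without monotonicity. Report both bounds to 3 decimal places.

0.441 ≤ PN ≤ 1.000

p₁ = P(outcome | exposed) = 302/862 = 0.35035
p₀ = P(outcome | unexposed) = 818/4175 = 0.19593
Under exogeneity alone the bounds on PN are max{0,(p₁−p₀)/p₁} ≤ PN ≤ min{1,(1−p₀)/p₁}.
  lower = (p₁ − p₀)/p₁ = 0.15442 / 0.35035 ≈ 0.4408
  upper = min{1, (1 − p₀)/p₁} = 0.80407 / 0.35035 ≈ 2.2951 → capped at 1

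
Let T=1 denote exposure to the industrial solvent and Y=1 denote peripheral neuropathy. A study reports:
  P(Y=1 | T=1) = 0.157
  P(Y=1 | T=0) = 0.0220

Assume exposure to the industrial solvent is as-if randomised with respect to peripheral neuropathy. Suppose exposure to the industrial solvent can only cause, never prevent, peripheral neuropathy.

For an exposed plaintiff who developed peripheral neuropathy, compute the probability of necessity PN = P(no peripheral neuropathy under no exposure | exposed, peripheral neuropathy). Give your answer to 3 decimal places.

PN ≈ 0.860

Let p₁ = 0.157, p₀ = 0.022.
Under exogeneity and monotonicity, PN = (p₁ − p₀) / p₁.
PN = (0.157 − 0.022) / 0.157 = 0.135 / 0.157 ≈ 0.8599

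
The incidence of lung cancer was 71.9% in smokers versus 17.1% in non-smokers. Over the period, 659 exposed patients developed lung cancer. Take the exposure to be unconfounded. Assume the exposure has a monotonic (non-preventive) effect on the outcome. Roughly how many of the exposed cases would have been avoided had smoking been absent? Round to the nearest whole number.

p₁ = 0.719, p₀ = 0.171.
PN = (p₁ − p₀)/p₁ = (0.719 − 0.171) / 0.719 ≈ 0.76217.
Attributable cases ≈ PN × (exposed cases) = 0.76217 × 659 ≈ 502.27.

about 502 cases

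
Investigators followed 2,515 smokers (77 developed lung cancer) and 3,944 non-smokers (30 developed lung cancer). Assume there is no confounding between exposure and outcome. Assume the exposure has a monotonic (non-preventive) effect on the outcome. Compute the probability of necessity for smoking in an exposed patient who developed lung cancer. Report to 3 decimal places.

p₁ = P(outcome | exposed) = 77/2515 = 0.030616
p₀ = P(outcome | unexposed) = 30/3944 = 0.0076065
Under exogeneity and monotonicity, PN = (p₁ − p₀) / p₁.
PN = (0.030616 − 0.0076065) / 0.030616 = 0.02301 / 0.030616 ≈ 0.7516

PN ≈ 0.752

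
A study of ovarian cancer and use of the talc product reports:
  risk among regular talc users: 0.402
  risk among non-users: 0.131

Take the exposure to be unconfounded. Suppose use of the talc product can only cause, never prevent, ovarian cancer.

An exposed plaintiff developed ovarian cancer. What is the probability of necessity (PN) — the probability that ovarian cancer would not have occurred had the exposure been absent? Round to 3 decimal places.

PN ≈ 0.674

Let p₁ = 0.402, p₀ = 0.131.
Under exogeneity and monotonicity, PN = (p₁ − p₀) / p₁.
PN = (0.402 − 0.131) / 0.402 = 0.271 / 0.402 ≈ 0.6741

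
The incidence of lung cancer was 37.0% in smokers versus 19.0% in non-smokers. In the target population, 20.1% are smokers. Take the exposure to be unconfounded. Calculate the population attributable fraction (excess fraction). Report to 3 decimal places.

PAF ≈ 0.160

p₁ = 0.37, p₀ = 0.19.
Overall risk P(Y=1) = π·p₁ + (1−π)·p₀ = 0.201×0.37 + 0.799×0.19 = 0.22618.
Under exogeneity, PAF = [P(Y=1) − p₀] / P(Y=1).
PAF = (0.22618 − 0.19) / 0.22618 ≈ 0.1600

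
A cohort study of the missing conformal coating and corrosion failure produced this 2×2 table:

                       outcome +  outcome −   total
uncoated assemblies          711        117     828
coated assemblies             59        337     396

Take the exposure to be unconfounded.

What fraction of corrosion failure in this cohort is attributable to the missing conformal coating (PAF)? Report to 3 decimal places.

PAF ≈ 0.763

p₁ = P(outcome | exposed) = 711/828 = 0.8587
p₀ = P(outcome | unexposed) = 59/396 = 0.14899
Exposure prevalence π = 828/1224 = 0.67647; overall risk P(Y=1) = 0.62908.
Under exogeneity, PAF = [P(Y=1) − p₀]/P(Y=1).
PAF = (0.62908 − 0.14899) / 0.62908 ≈ 0.7632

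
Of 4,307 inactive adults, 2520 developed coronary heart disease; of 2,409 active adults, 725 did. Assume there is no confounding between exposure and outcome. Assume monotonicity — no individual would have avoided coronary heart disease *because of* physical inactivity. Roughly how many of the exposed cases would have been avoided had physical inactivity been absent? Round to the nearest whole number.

about 1224 cases

p₁ = P(outcome | exposed) = 2520/4307 = 0.58509
p₀ = P(outcome | unexposed) = 725/2409 = 0.30095
PN = (p₁ − p₀)/p₁ = (0.58509 − 0.30095) / 0.58509 ≈ 0.48563.
Attributable cases ≈ PN × (exposed cases) = 0.48563 × 2520 ≈ 1223.79.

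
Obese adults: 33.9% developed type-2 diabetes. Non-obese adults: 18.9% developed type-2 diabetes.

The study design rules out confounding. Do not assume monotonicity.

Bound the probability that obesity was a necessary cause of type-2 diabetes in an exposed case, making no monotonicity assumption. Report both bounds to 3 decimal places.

p₁ = 0.339, p₀ = 0.189.
Under exogeneity alone the bounds on PN are max{0,(p₁−p₀)/p₁} ≤ PN ≤ min{1,(1−p₀)/p₁}.
  lower = (p₁ − p₀)/p₁ = 0.15 / 0.339 ≈ 0.4425
  upper = min{1, (1 − p₀)/p₁} = 0.811 / 0.339 ≈ 2.3923 → capped at 1

0.442 ≤ PN ≤ 1.000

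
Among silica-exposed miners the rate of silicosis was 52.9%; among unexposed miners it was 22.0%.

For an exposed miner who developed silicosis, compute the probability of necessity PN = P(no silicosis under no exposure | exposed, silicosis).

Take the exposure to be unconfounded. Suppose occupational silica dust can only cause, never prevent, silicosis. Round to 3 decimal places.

p₁ = 0.529, p₀ = 0.22.
Under exogeneity and monotonicity, PN = (p₁ − p₀) / p₁.
PN = (0.529 − 0.22) / 0.529 = 0.309 / 0.529 ≈ 0.5841

PN ≈ 0.584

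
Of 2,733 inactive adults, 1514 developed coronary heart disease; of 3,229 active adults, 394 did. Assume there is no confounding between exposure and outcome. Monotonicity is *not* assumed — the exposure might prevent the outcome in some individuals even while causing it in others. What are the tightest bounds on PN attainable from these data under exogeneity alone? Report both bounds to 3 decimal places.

p₁ = P(outcome | exposed) = 1514/2733 = 0.55397
p₀ = P(outcome | unexposed) = 394/3229 = 0.12202
Under exogeneity alone the bounds on PN are max{0,(p₁−p₀)/p₁} ≤ PN ≤ min{1,(1−p₀)/p₁}.
  lower = (p₁ − p₀)/p₁ = 0.43195 / 0.55397 ≈ 0.7797
  upper = min{1, (1 − p₀)/p₁} = 0.87798 / 0.55397 ≈ 1.5849 → capped at 1

0.780 ≤ PN ≤ 1.000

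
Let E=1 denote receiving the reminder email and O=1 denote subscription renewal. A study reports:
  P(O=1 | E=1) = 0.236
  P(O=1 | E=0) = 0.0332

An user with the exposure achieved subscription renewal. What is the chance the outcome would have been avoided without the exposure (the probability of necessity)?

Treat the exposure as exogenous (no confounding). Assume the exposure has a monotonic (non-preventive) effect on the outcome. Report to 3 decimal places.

PN ≈ 0.859

Let p₁ = 0.236, p₀ = 0.0332.
Under exogeneity and monotonicity, PN = (p₁ − p₀) / p₁.
PN = (0.236 − 0.0332) / 0.236 = 0.2028 / 0.236 ≈ 0.8593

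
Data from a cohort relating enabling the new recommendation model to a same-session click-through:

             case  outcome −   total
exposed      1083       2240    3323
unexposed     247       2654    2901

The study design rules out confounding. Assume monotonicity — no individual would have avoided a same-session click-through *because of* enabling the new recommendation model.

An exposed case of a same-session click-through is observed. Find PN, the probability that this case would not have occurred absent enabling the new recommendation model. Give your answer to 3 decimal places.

p₁ = P(outcome | exposed) = 1083/3323 = 0.32591
p₀ = P(outcome | unexposed) = 247/2901 = 0.085143
Under exogeneity and monotonicity, PN = (p₁ − p₀)/p₁.
PN = (0.32591 − 0.085143) / 0.32591 ≈ 0.7388

PN ≈ 0.739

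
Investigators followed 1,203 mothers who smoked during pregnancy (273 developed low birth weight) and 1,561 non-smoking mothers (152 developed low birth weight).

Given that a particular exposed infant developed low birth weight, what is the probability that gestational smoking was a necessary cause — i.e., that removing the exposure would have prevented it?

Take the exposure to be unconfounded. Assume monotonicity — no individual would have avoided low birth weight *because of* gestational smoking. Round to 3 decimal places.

p₁ = P(outcome | exposed) = 273/1203 = 0.22693
p₀ = P(outcome | unexposed) = 152/1561 = 0.097373
Under exogeneity and monotonicity, PN = (p₁ − p₀) / p₁.
PN = (0.22693 − 0.097373) / 0.22693 = 0.12956 / 0.22693 ≈ 0.5709

PN ≈ 0.571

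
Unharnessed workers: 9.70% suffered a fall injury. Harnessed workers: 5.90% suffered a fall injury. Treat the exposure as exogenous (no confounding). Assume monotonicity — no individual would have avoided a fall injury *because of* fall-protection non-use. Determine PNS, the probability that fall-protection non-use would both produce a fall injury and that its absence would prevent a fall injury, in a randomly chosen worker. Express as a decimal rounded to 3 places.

p₁ = 0.097, p₀ = 0.059.
Under exogeneity and monotonicity, PNS = p₁ − p₀.
PNS = 0.097 − 0.059 = 0.038

PNS ≈ 0.038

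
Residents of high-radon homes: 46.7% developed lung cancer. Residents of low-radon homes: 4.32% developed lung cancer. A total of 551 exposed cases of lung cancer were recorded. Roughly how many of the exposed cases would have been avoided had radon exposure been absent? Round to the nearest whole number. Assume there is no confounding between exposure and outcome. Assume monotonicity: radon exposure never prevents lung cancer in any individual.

about 500 cases

p₁ = 0.467, p₀ = 0.0432.
PN = (p₁ − p₀)/p₁ = (0.467 − 0.0432) / 0.467 ≈ 0.90749.
Attributable cases ≈ PN × (exposed cases) = 0.90749 × 551 ≈ 500.03.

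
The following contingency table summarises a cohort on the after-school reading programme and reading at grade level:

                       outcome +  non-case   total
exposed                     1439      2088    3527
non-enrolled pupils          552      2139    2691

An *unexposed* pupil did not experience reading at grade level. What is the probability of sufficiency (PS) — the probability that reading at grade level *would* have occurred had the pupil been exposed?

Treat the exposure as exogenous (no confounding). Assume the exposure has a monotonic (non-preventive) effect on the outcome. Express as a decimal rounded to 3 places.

PS ≈ 0.255

p₁ = P(outcome | exposed) = 1439/3527 = 0.408
p₀ = P(outcome | unexposed) = 552/2691 = 0.20513
Under exogeneity and monotonicity, PS = (p₁ − p₀) / (1 − p₀).
PS = (0.408 − 0.20513) / (1 − 0.20513) = 0.20287 / 0.79487 ≈ 0.2552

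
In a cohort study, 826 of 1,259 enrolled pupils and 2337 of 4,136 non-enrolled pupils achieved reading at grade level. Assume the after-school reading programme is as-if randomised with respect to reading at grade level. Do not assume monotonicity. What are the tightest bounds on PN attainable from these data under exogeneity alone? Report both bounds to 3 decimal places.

0.139 ≤ PN ≤ 0.663

p₁ = P(outcome | exposed) = 826/1259 = 0.65608
p₀ = P(outcome | unexposed) = 2337/4136 = 0.56504
Under exogeneity alone the bounds on PN are max{0,(p₁−p₀)/p₁} ≤ PN ≤ min{1,(1−p₀)/p₁}.
  lower = (p₁ − p₀)/p₁ = 0.091038 / 0.65608 ≈ 0.1388
  upper = min{1, (1 − p₀)/p₁} = 0.43496 / 0.65608 ≈ 0.6630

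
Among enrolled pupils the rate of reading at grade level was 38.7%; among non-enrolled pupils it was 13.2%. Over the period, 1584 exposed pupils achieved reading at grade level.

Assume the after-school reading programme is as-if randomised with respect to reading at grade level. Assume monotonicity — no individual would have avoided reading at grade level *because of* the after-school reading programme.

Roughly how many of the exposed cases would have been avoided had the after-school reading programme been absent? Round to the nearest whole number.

about 1044 cases

p₁ = 0.387, p₀ = 0.132.
PN = (p₁ − p₀)/p₁ = (0.387 − 0.132) / 0.387 ≈ 0.65891.
Attributable cases ≈ PN × (exposed cases) = 0.65891 × 1584 ≈ 1043.72.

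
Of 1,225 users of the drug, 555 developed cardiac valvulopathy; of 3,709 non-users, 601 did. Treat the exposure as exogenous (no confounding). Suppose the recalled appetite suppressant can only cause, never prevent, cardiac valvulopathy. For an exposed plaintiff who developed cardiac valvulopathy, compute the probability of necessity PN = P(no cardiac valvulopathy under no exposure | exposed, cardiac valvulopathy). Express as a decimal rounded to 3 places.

p₁ = P(outcome | exposed) = 555/1225 = 0.45306
p₀ = P(outcome | unexposed) = 601/3709 = 0.16204
Under exogeneity and monotonicity, PN = (p₁ − p₀) / p₁.
PN = (0.45306 − 0.16204) / 0.45306 = 0.29102 / 0.45306 ≈ 0.6423

PN ≈ 0.642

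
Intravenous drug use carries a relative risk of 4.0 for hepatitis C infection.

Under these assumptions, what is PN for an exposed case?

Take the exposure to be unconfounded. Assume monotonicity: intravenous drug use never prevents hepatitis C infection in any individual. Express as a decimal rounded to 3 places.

Under exogeneity and monotonicity, PN = (RR − 1) / RR = 1 − 1/RR.
PN = (4.0 − 1) / 4.0 = 3 / 4.0 ≈ 0.7500

PN ≈ 0.750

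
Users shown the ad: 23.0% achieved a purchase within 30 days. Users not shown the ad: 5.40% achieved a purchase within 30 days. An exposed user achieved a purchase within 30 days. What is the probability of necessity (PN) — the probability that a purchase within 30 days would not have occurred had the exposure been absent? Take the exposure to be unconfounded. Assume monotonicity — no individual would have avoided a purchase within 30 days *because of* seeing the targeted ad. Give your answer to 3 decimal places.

p₁ = 0.23, p₀ = 0.054.
Under exogeneity and monotonicity, PN = (p₁ − p₀) / p₁.
PN = (0.23 − 0.054) / 0.23 = 0.176 / 0.23 ≈ 0.7652

PN ≈ 0.765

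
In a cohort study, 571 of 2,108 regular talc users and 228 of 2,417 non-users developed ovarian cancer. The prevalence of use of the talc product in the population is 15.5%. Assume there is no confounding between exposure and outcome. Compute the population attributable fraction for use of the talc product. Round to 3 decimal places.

p₁ = P(outcome | exposed) = 571/2108 = 0.27087
p₀ = P(outcome | unexposed) = 228/2417 = 0.094332
Overall risk P(Y=1) = π·p₁ + (1−π)·p₀ = 0.155×0.27087 + 0.845×0.094332 = 0.1217.
Under exogeneity, PAF = [P(Y=1) − p₀] / P(Y=1).
PAF = (0.1217 − 0.094332) / 0.1217 ≈ 0.2249

PAF ≈ 0.225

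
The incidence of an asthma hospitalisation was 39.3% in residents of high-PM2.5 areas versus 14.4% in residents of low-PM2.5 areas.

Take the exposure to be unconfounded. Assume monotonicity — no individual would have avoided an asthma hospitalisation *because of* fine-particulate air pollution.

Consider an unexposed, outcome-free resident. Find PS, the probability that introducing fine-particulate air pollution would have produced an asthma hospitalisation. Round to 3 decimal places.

PS ≈ 0.291

p₁ = 0.393, p₀ = 0.144.
Under exogeneity and monotonicity, PS = (p₁ − p₀) / (1 − p₀).
PS = (0.393 − 0.144) / (1 − 0.144) = 0.249 / 0.856 ≈ 0.2909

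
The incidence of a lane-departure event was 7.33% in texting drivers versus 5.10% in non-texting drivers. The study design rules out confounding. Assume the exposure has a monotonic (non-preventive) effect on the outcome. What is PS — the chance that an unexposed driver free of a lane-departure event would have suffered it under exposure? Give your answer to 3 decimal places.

p₁ = 0.0733, p₀ = 0.051.
Under exogeneity and monotonicity, PS = (p₁ − p₀) / (1 − p₀).
PS = (0.0733 − 0.051) / (1 − 0.051) = 0.0223 / 0.949 ≈ 0.0235

PS ≈ 0.023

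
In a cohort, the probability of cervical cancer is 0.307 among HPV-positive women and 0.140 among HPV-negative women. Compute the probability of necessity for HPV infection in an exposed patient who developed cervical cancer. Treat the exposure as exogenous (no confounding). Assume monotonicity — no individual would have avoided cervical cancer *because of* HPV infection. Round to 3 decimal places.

PN ≈ 0.544

Let p₁ = 0.307, p₀ = 0.14.
Under exogeneity and monotonicity, PN = (p₁ − p₀) / p₁.
PN = (0.307 − 0.14) / 0.307 = 0.167 / 0.307 ≈ 0.5440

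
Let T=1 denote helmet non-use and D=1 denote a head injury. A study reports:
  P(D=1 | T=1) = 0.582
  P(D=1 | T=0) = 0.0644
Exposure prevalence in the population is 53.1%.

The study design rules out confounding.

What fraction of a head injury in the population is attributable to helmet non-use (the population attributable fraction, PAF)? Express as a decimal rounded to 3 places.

PAF ≈ 0.810

Let p₁ = 0.582, p₀ = 0.0644.
Overall risk P(Y=1) = π·p₁ + (1−π)·p₀ = 0.531×0.582 + 0.469×0.0644 = 0.33925.
Under exogeneity, PAF = [P(Y=1) − p₀] / P(Y=1).
PAF = (0.33925 − 0.0644) / 0.33925 ≈ 0.8102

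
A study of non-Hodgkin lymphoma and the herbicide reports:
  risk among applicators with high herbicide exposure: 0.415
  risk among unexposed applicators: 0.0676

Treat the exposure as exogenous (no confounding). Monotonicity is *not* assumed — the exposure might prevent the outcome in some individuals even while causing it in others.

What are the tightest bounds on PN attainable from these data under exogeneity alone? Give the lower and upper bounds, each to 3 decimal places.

0.837 ≤ PN ≤ 1.000

Let p₁ = 0.415, p₀ = 0.0676.
Under exogeneity alone the bounds on PN are max{0,(p₁−p₀)/p₁} ≤ PN ≤ min{1,(1−p₀)/p₁}.
  lower = (p₁ − p₀)/p₁ = 0.3474 / 0.415 ≈ 0.8371
  upper = min{1, (1 − p₀)/p₁} = 0.9324 / 0.415 ≈ 2.2467 → capped at 1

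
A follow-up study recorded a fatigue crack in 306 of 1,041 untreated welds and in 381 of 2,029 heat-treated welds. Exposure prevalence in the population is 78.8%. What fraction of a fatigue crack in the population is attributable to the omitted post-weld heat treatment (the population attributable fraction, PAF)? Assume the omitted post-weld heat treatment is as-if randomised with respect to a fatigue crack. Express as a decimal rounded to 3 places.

p₁ = P(outcome | exposed) = 306/1041 = 0.29395
p₀ = P(outcome | unexposed) = 381/2029 = 0.18778
Overall risk P(Y=1) = π·p₁ + (1−π)·p₀ = 0.788×0.29395 + 0.212×0.18778 = 0.27144.
Under exogeneity, PAF = [P(Y=1) − p₀] / P(Y=1).
PAF = (0.27144 − 0.18778) / 0.27144 ≈ 0.3082

PAF ≈ 0.308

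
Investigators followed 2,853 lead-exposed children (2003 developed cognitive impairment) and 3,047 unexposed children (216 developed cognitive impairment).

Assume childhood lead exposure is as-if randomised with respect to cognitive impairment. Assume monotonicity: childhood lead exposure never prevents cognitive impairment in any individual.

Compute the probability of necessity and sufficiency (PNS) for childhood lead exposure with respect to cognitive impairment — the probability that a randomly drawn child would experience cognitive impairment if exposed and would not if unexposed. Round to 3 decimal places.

PNS ≈ 0.631

p₁ = P(outcome | exposed) = 2003/2853 = 0.70207
p₀ = P(outcome | unexposed) = 216/3047 = 0.070889
Under exogeneity and monotonicity, PNS = p₁ − p₀.
PNS = 0.70207 − 0.070889 = 0.63118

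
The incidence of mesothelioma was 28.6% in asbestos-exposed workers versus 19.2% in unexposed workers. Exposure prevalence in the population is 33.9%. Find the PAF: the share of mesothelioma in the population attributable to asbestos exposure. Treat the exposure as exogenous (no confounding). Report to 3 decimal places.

p₁ = 0.286, p₀ = 0.192.
Overall risk P(Y=1) = π·p₁ + (1−π)·p₀ = 0.339×0.286 + 0.661×0.192 = 0.22387.
Under exogeneity, PAF = [P(Y=1) − p₀] / P(Y=1).
PAF = (0.22387 − 0.192) / 0.22387 ≈ 0.1423

PAF ≈ 0.142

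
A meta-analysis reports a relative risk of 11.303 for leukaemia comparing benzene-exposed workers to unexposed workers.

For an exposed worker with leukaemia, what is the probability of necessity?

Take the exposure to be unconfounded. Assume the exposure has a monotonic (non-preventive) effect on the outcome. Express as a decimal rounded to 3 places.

PN ≈ 0.912

Under exogeneity and monotonicity, PN = (RR − 1) / RR = 1 − 1/RR.
PN = (11.303 − 1) / 11.303 = 10.3 / 11.303 ≈ 0.9115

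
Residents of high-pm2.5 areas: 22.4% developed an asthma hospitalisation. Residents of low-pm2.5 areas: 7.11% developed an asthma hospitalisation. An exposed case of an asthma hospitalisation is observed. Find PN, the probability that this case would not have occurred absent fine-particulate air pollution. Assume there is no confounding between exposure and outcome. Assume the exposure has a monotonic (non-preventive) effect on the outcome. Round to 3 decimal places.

p₁ = 0.224, p₀ = 0.0711.
Under exogeneity and monotonicity, PN = (p₁ − p₀) / p₁.
PN = (0.224 − 0.0711) / 0.224 = 0.1529 / 0.224 ≈ 0.6826

PN ≈ 0.683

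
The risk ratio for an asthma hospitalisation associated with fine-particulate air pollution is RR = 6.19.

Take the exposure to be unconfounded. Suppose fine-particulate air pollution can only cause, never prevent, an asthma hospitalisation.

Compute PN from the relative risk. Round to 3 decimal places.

PN ≈ 0.838

Under exogeneity and monotonicity, PN = (RR − 1) / RR = 1 − 1/RR.
PN = (6.19 − 1) / 6.19 = 5.19 / 6.19 ≈ 0.8384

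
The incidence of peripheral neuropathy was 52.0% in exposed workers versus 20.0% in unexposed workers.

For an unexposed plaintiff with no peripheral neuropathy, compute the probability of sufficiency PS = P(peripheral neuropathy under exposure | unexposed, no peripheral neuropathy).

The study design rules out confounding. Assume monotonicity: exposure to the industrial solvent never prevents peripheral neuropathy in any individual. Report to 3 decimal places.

PS ≈ 0.400

p₁ = 0.52, p₀ = 0.2.
Under exogeneity and monotonicity, PS = (p₁ − p₀) / (1 − p₀).
PS = (0.52 − 0.2) / (1 − 0.2) = 0.32 / 0.8 ≈ 0.4000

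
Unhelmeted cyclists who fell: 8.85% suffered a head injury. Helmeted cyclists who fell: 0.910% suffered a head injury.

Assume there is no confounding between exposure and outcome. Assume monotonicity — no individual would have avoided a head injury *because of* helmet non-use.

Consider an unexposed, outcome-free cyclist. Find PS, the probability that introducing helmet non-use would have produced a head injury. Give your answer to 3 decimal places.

PS ≈ 0.080

p₁ = 0.0885, p₀ = 0.0091.
Under exogeneity and monotonicity, PS = (p₁ − p₀) / (1 − p₀).
PS = (0.0885 − 0.0091) / (1 − 0.0091) = 0.0794 / 0.9909 ≈ 0.0801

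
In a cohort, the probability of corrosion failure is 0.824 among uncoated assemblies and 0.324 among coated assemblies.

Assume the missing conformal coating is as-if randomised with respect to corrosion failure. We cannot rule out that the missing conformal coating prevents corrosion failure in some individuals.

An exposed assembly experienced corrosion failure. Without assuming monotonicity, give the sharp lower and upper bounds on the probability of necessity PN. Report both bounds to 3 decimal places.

Let p₁ = 0.824, p₀ = 0.324.
Under exogeneity alone the bounds on PN are max{0,(p₁−p₀)/p₁} ≤ PN ≤ min{1,(1−p₀)/p₁}.
  lower = (p₁ − p₀)/p₁ = 0.5 / 0.824 ≈ 0.6068
  upper = min{1, (1 − p₀)/p₁} = 0.676 / 0.824 ≈ 0.8204

0.607 ≤ PN ≤ 0.820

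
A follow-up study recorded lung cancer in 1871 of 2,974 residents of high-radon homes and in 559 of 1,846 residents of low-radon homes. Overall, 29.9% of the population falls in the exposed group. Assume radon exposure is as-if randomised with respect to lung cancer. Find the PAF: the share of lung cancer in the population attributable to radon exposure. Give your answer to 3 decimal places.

p₁ = P(outcome | exposed) = 1871/2974 = 0.62912
p₀ = P(outcome | unexposed) = 559/1846 = 0.30282
Overall risk P(Y=1) = π·p₁ + (1−π)·p₀ = 0.299×0.62912 + 0.701×0.30282 = 0.40038.
Under exogeneity, PAF = [P(Y=1) − p₀] / P(Y=1).
PAF = (0.40038 − 0.30282) / 0.40038 ≈ 0.2437

PAF ≈ 0.244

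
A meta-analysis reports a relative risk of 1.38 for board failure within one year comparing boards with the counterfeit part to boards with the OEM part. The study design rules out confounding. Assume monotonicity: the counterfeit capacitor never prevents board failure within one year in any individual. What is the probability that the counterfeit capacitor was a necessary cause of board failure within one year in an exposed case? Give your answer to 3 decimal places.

PN ≈ 0.275

Under exogeneity and monotonicity, PN = (RR − 1) / RR = 1 − 1/RR.
PN = (1.38 − 1) / 1.38 = 0.38 / 1.38 ≈ 0.2754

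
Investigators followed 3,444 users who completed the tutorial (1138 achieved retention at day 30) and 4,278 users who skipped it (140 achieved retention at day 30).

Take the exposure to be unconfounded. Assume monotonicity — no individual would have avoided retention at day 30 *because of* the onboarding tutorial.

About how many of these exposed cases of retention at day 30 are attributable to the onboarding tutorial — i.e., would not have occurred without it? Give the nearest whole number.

about 1025 cases

p₁ = P(outcome | exposed) = 1138/3444 = 0.33043
p₀ = P(outcome | unexposed) = 140/4278 = 0.032726
PN = (p₁ − p₀)/p₁ = (0.33043 − 0.032726) / 0.33043 ≈ 0.90096.
Attributable cases ≈ PN × (exposed cases) = 0.90096 × 1138 ≈ 1025.29.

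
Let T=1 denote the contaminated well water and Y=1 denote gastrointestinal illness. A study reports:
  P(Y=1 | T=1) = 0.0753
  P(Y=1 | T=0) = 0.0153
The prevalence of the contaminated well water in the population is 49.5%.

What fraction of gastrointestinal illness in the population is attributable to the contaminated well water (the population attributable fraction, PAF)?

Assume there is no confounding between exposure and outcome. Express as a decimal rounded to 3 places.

PAF ≈ 0.660

Let p₁ = 0.0753, p₀ = 0.0153.
Overall risk P(Y=1) = π·p₁ + (1−π)·p₀ = 0.495×0.0753 + 0.505×0.0153 = 0.045.
Under exogeneity, PAF = [P(Y=1) − p₀] / P(Y=1).
PAF = (0.045 − 0.0153) / 0.045 ≈ 0.6600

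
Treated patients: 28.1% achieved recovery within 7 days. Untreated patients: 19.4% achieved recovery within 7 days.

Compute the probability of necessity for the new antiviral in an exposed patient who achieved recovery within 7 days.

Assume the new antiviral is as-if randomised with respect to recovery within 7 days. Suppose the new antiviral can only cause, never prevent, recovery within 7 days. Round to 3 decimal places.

p₁ = 0.281, p₀ = 0.194.
Under exogeneity and monotonicity, PN = (p₁ − p₀) / p₁.
PN = (0.281 − 0.194) / 0.281 = 0.087 / 0.281 ≈ 0.3096

PN ≈ 0.310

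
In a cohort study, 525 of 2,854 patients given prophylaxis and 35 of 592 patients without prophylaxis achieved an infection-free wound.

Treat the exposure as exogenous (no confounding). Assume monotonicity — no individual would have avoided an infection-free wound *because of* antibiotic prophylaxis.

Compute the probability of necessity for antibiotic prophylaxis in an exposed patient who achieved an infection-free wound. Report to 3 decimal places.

PN ≈ 0.679

p₁ = P(outcome | exposed) = 525/2854 = 0.18395
p₀ = P(outcome | unexposed) = 35/592 = 0.059122
Under exogeneity and monotonicity, PN = (p₁ − p₀) / p₁.
PN = (0.18395 − 0.059122) / 0.18395 = 0.12483 / 0.18395 ≈ 0.6786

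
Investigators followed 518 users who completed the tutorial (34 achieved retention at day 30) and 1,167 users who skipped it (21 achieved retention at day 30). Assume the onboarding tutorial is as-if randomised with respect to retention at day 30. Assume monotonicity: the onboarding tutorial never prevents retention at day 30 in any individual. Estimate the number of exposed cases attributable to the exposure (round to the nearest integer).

p₁ = P(outcome | exposed) = 34/518 = 0.065637
p₀ = P(outcome | unexposed) = 21/1167 = 0.017995
PN = (p₁ − p₀)/p₁ = (0.065637 − 0.017995) / 0.065637 ≈ 0.72584.
Attributable cases ≈ PN × (exposed cases) = 0.72584 × 34 ≈ 24.68.

about 25 cases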